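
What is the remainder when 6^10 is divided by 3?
By repeated squaring mod 3: 6^{1}≡0, 6^{2}≡0, 6^{4}≡0, 6^{8}≡0. Then 6^{10} = 6^{8+2} ≡ 0 × 0 ≡ 0 mod 3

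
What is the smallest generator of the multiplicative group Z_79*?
g = 3. For each prime q|78: 3^{39}≡78, 3^{26}≡23, 3^{6}≡18, none ≡ 1, so ord_79(3) = 78 and 3 is a primitive root.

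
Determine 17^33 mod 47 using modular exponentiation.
By repeated squaring mod 47: 17^{1}≡17, 17^{2}≡7, 17^{4}≡2, 17^{8}≡4, 17^{16}≡16, 17^{32}≡21. Then 17^{33} = 17^{32+1} ≡ 21 × 17 ≡ 28 mod 47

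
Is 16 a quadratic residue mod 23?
By Euler's criterion: 16^{11} ≡ 1 (mod 23). Since this equals 1, 16 is a QR.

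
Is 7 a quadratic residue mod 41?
By Euler's criterion: 7^{20} ≡ 40 mod 41. Since this equals -1 (≡ 40), 7 is not a QR.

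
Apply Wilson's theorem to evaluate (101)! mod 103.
(102)! = (101)! × (102) ≡ -1 mod 103. So (101)! ≡ -1 × (102)^(-1) ≡ (-1)×(-1) = 1 mod 103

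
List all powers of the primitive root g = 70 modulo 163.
70^1, 70^2, ..., 70^{162} mod 163: [70, 10, 48, 100, 154, 22, 73, 57, 78, 81, 128, 158, 139, 113, 86, 152, 45, 53, 124, 41, 99, 84, 12, 25, 120, 87, 59, 55, 101, 61, 32, 121, 157, 69, 103, 38, 52, 54, 31, 51, 147, 21, 3, 47, 30, 144, 137, 136, 66, 56, 8, 71, 80, 58, 148, 91, 13, 95, 130, 135, 159, 46, 123, 134, 89, 36, 75, 34, 98, 14, 2, 140, 20, 96, 37, 145, 44, 146, 114, 156, 162, 93, 153, 115, 63, 9, 141, 90, 106, 85, 82, 35, 5, 24, 50, 77, 11, 118, 110, 39, 122, 64, 79, 151, 138, 43, 76, 104, 108, 62, 102, 131, 42, 6, 94, 60, 125, 111, 109, 132, 112, 16, 142, 160, 116, 133, 19, 26, 27, 97, 107, 155, 92, 83, 105, 15, 72, 150, 68, 33, 28, 4, 117, 40, 29, 74, 127, 88, 129, 65, 149, 161, 23, 143, 67, 126, 18, 119, 17, 49, 7, 1]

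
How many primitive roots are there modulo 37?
There are φ(37-1) = φ(36) = 12 primitive roots modulo 37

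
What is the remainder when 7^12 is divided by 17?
By repeated squaring (mod 17): 7^{1}≡7, 7^{2}≡15, 7^{4}≡4, 7^{8}≡16. Then 7^{12} = 7^{8+4} ≡ 16 × 4 ≡ 13 (mod 17)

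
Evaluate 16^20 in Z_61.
By repeated squaring mod 61: 16^{1}≡16, 16^{2}≡12, 16^{4}≡22, 16^{8}≡57, 16^{16}≡16. Then 16^{20} = 16^{16+4} ≡ 16 × 22 ≡ 47 mod 61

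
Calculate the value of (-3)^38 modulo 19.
Using Fermat: (-3)^{18} ≡ 1 (mod 19). 38 ≡ 2 (mod 18). So (-3)^{38} ≡ (-3)^{2} ≡ 9 (mod 19)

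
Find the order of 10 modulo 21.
Powers of 10 mod 21: 10^1≡10, 10^2≡16, 10^3≡13, 10^4≡4, 10^5≡19, 10^6≡1. ord_21(10) = 6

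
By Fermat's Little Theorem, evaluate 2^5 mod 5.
By Fermat: 2^{4} ≡ 1 mod 5. So 2^{5} = 2^{4} · 2^{1} ≡ 2^{1} ≡ 2 mod 5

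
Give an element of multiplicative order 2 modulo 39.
14 has order 2 mod 39 since 14^{2} ≡ 1 mod 39 and no smaller power works.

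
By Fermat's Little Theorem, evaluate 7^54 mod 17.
By Fermat: 7^{16} ≡ 1 (mod 17). 54 = 3×16 + 6. So 7^{54} ≡ 7^{6} ≡ 9 (mod 17)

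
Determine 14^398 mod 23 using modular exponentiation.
Using Fermat: 14^{22} ≡ 1 mod 23. 398 ≡ 2 mod 22. So 14^{398} ≡ 14^{2} ≡ 12 mod 23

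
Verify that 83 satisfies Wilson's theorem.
(82)! mod 83 = 82. Since this equals -1 mod 83, Wilson confirms 83 is prime.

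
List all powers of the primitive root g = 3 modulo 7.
3^1, 3^2, ..., 3^{6} mod 7: [3, 2, 6, 4, 5, 1]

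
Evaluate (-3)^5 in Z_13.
By repeated squaring (mod 13): (-3)^{1}≡10, (-3)^{2}≡9, (-3)^{4}≡3. Then (-3)^{5} = (-3)^{4+1} ≡ 3 × 10 ≡ 4 (mod 13)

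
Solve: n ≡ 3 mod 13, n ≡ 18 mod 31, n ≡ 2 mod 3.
M = 13 × 31 × 3 = 1209. M₁ = 93, y₁ ≡ 7 mod 13. M₂ = 39, y₂ ≡ 4 mod 31. M₃ = 403, y₃ ≡ 1 mod 3. n = 3×93×7 + 18×39×4 + 2×403×1 ≡ 731 mod 1209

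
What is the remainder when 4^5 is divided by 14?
By repeated squaring mod 14: 4^{1}≡4, 4^{2}≡2, 4^{4}≡4. Then 4^{5} = 4^{4+1} ≡ 4 × 4 ≡ 2 mod 14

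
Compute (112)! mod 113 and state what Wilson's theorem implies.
(112)! mod 113 = 112. Since this equals -1 (mod 113), Wilson confirms 113 is prime.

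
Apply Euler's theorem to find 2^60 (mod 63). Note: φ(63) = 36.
By Euler: 2^{36} ≡ 1 (mod 63) since gcd(2, 63) = 1. 60 = 1×36 + 24. So 2^{60} ≡ 2^{24} ≡ 1 (mod 63)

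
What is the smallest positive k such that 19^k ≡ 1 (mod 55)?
Powers of 19 mod 55: 19^1≡19, 19^2≡31, 19^3≡39, 19^4≡26, 19^5≡54, 19^6≡36, 19^7≡24, 19^8≡16, 19^9≡29, 19^10≡1. Order = 10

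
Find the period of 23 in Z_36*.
Powers of 23 mod 36: 23^1≡23, 23^2≡25, 23^3≡35, 23^4≡13, 23^5≡11, 23^6≡1. So the order of 23 is 6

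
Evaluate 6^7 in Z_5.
Using Fermat: 6^{4} ≡ 1 mod 5. 7 ≡ 3 mod 4. So 6^{7} ≡ 6^{3} ≡ 1 mod 5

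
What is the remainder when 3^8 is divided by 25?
By repeated squaring (mod 25): 3^{1}≡3, 3^{2}≡9, 3^{4}≡6, 3^{8}≡11. So 3^{8} ≡ 11 (mod 25)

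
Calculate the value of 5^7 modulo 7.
Using Fermat: 5^{6} ≡ 1 (mod 7). 7 ≡ 1 (mod 6). So 5^{7} ≡ 5^{1} ≡ 5 (mod 7)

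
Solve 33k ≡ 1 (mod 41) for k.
Since 41 is prime, by Fermat 33^(-1) ≡ 33^{39} ≡ 5 (mod 41). Verify: 33 × 5 = 165 ≡ 1 (mod 41)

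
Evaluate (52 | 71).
(52/71) = 52^{35} mod 71 = -1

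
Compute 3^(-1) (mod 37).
Since 37 is prime, by Fermat 3^(-1) ≡ 3^{35} ≡ 25 (mod 37). Verify: 3 × 25 = 75 ≡ 1 (mod 37)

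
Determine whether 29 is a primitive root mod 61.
29^{12} ≡ 1 (mod 61) and 12 < 60, so ord_61(29) = 12 ≠ 60 and 29 is not a primitive root.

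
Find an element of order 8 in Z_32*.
3 has order 8 mod 32 since 3^{8} ≡ 1 mod 32 and no smaller power works.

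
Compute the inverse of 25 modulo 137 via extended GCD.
Extended GCD: 25(11) + 137(-2) = 1. So 25^(-1) ≡ 11 (mod 137). Verify: 25 × 11 = 275 ≡ 1 (mod 137)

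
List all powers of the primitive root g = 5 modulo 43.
5^1, 5^2, ..., 5^{42} mod 43: [5, 25, 39, 23, 29, 16, 37, 13, 22, 24, 34, 41, 33, 36, 8, 40, 28, 11, 12, 17, 42, 38, 18, 4, 20, 14, 27, 6, 30, 21, 19, 9, 2, 10, 7, 35, 3, 15, 32, 31, 26, 1]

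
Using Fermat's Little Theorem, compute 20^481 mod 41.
By Fermat: 20^{40} ≡ 1 mod 41. 481 ≡ 1 mod 40. So 20^{481} ≡ 20^{1} ≡ 20 mod 41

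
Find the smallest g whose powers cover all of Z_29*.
g = 2. For each prime q|28: 2^{14}≡28, 2^{4}≡16, none ≡ 1, so ord_29(2) = 28 and 2 is a primitive root.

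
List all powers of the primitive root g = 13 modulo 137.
13^1, 13^2, ..., 13^{136} mod 137: [13, 32, 5, 65, 23, 25, 51, 115, 125, 118, 27, 77, 42, 135, 111, 73, 127, 7, 91, 87, 35, 44, 24, 38, 83, 120, 53, 4, 52, 128, 20, 123, 92, 100, 67, 49, 89, 61, 108, 34, 31, 129, 33, 18, 97, 28, 90, 74, 3, 39, 96, 15, 58, 69, 75, 16, 71, 101, 80, 81, 94, 126, 131, 59, 82, 107, 21, 136, 124, 105, 132, 72, 114, 112, 86, 22, 12, 19, 110, 60, 95, 2, 26, 64, 10, 130, 46, 50, 102, 93, 113, 99, 54, 17, 84, 133, 85, 9, 117, 14, 45, 37, 70, 88, 48, 76, 29, 103, 106, 8, 104, 119, 40, 109, 47, 63, 134, 98, 41, 122, 79, 68, 62, 121, 66, 36, 57, 56, 43, 11, 6, 78, 55, 30, 116, 1]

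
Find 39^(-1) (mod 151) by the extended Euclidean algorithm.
Extended GCD: 39(31) + 151(-8) = 1. So 39^(-1) ≡ 31 (mod 151). Verify: 39 × 31 = 1209 ≡ 1 (mod 151)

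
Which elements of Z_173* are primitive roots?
There are φ(172) = 84 primitive roots mod 173: {2, 3, 5, 7, 8, 11, 12, 17, 18, 19, 20, 26, 27, 28, 30, 32, 39, 42, 44, 45, 46, 48, 50, 53, 58, 59, 61, 62, 63, 65, 66, 68, 69, 70, 71, 72, 74, 75, 76, 79, 82, 86, 87, 91, 94, 97, 98, 99, 101, 102, 103, 104, 105, 107, 108, 110, 111, 112, 114, 115, 120, 123, 125, 127, 128, 129, 131, 134, 141, 143, 145, 146, 147, 153, 154, 155, 156, 161, 162, 165, 166, 168, 170, 171}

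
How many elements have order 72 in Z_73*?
A prime p has φ(p-1) primitive roots; here φ(72) = 24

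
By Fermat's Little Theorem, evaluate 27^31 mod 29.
By Fermat: 27^{28} ≡ 1 mod 29. So 27^{31} = 27^{28} · 27^{3} ≡ 27^{3} ≡ 21 mod 29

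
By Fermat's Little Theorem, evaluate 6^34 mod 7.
By Fermat: 6^{6} ≡ 1 (mod 7). 34 = 5×6 + 4. So 6^{34} ≡ 6^{4} ≡ 1 (mod 7)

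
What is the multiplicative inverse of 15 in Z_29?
Since 29 is prime, by Fermat 15^(-1) ≡ 15^{27} ≡ 2 (mod 29). Verify: 15 × 2 = 30 ≡ 1 (mod 29)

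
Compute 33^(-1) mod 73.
Since 73 is prime, by Fermat 33^(-1) ≡ 33^{71} ≡ 31 mod 73. Verify: 33 × 31 = 1023 ≡ 1 mod 73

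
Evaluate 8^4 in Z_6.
8^{4} = 4096 ≡ 4 (mod 6)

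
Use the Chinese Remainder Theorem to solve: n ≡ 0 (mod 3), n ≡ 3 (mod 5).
M = 3 × 5 = 15. M₁ = 5, y₁ ≡ 2 (mod 3). M₂ = 3, y₂ ≡ 2 (mod 5). n = 0×5×2 + 3×3×2 ≡ 3 (mod 15)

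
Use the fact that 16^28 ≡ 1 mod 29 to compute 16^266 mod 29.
By Fermat: 16^{28} ≡ 1 mod 29. 266 ≡ 14 mod 28. So 16^{266} ≡ 16^{14} ≡ 1 mod 29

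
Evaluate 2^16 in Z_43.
By repeated squaring mod 43: 2^{1}≡2, 2^{2}≡4, 2^{4}≡16, 2^{8}≡41, 2^{16}≡4. So 2^{16} ≡ 4 mod 43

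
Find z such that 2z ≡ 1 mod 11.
Since 11 is prime, by Fermat 2^(-1) ≡ 2^{9} ≡ 6 mod 11. Verify: 2 × 6 = 12 ≡ 1 mod 11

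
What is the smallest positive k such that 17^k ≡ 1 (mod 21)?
Powers of 17 mod 21: 17^1≡17, 17^2≡16, 17^3≡20, 17^4≡4, 17^5≡5, 17^6≡1. Order = 6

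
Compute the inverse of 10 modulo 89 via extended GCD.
Extended GCD: 10(9) + 89(-1) = 1. So 10^(-1) ≡ 9 (mod 89). Verify: 10 × 9 = 90 ≡ 1 (mod 89)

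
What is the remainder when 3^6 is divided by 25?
By repeated squaring mod 25: 3^{1}≡3, 3^{2}≡9, 3^{4}≡6. Then 3^{6} = 3^{4+2} ≡ 6 × 9 ≡ 4 mod 25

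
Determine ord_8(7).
Powers of 7 mod 8: 7^1≡7, 7^2≡1. Order = 2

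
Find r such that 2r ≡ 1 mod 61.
Since 61 is prime, by Fermat 2^(-1) ≡ 2^{59} ≡ 31 mod 61. Verify: 2 × 31 = 62 ≡ 1 mod 61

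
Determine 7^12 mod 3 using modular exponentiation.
Using Fermat: 7^{2} ≡ 1 (mod 3). 12 ≡ 0 (mod 2). So 7^{12} ≡ 7^{0} ≡ 1 (mod 3)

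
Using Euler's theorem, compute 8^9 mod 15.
By Euler: 8^{8} ≡ 1 (mod 15) since gcd(8, 15) = 1. 9 = 1×8 + 1. So 8^{9} ≡ 8^{1} ≡ 8 (mod 15)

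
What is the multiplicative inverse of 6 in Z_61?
Since 61 is prime, by Fermat 6^(-1) ≡ 6^{59} ≡ 51 (mod 61). Verify: 6 × 51 = 306 ≡ 1 (mod 61)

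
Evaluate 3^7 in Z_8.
By repeated squaring mod 8: 3^{1}≡3, 3^{2}≡1, 3^{4}≡1. Then 3^{7} = 3^{4+2+1} ≡ 1 × 1 × 3 ≡ 3 mod 8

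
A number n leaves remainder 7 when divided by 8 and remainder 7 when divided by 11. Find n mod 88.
M = 8 × 11 = 88. M₁ = 11, y₁ ≡ 3 mod 8. M₂ = 8, y₂ ≡ 7 mod 11. n = 7×11×3 + 7×8×7 ≡ 7 mod 88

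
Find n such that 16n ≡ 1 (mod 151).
Since 151 is prime, by Fermat 16^(-1) ≡ 16^{149} ≡ 85 (mod 151). Verify: 16 × 85 = 1360 ≡ 1 (mod 151)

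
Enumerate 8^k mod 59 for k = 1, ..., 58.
8^1, 8^2, ..., 8^{58} mod 59: [8, 5, 40, 25, 23, 7, 56, 35, 44, 57, 43, 49, 38, 9, 13, 45, 6, 48, 30, 4, 32, 20, 42, 41, 33, 28, 47, 22, 58, 51, 54, 19, 34, 36, 52, 3, 24, 15, 2, 16, 10, 21, 50, 46, 14, 53, 11, 29, 55, 27, 39, 17, 18, 26, 31, 12, 37, 1]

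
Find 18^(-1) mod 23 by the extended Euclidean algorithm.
Extended GCD: 18(9) + 23(-7) = 1. So 18^(-1) ≡ 9 mod 23. Verify: 18 × 9 = 162 ≡ 1 mod 23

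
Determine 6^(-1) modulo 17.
Since 17 is prime, by Fermat 6^(-1) ≡ 6^{15} ≡ 3 mod 17. Verify: 6 × 3 = 18 ≡ 1 mod 17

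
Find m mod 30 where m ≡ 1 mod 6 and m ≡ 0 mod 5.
M = 6 × 5 = 30. M₁ = 5, y₁ ≡ 5 mod 6. M₂ = 6, y₂ ≡ 1 mod 5. m = 1×5×5 + 0×6×1 ≡ 25 mod 30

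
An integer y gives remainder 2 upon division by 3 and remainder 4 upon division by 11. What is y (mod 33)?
M = 3 × 11 = 33. M₁ = 11, y₁ ≡ 2 (mod 3). M₂ = 3, y₂ ≡ 4 (mod 11). y = 2×11×2 + 4×3×4 ≡ 26 (mod 33)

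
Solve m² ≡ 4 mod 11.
The square roots of 4 mod 11 are 9 and 2. Verify: 9² = 81 ≡ 4 mod 11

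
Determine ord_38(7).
Powers of 7 mod 38: 7^1≡7, 7^2≡11, 7^3≡1. ord_38(7) = 3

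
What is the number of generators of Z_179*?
There are φ(179-1) = φ(178) = 88 primitive roots modulo 179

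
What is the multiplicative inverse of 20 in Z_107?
Since 107 is prime, by Fermat 20^(-1) ≡ 20^{105} ≡ 91 mod 107. Verify: 20 × 91 = 1820 ≡ 1 mod 107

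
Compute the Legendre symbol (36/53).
(36/53) = 36^{26} mod 53 = 1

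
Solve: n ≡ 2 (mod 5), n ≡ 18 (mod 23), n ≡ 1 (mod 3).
M = 5 × 23 × 3 = 345. M₁ = 69, y₁ ≡ 4 (mod 5). M₂ = 15, y₂ ≡ 20 (mod 23). M₃ = 115, y₃ ≡ 1 (mod 3). n = 2×69×4 + 18×15×20 + 1×115×1 ≡ 202 (mod 345)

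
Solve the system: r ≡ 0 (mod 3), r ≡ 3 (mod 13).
M = 3 × 13 = 39. M₁ = 13, y₁ ≡ 1 (mod 3). M₂ = 3, y₂ ≡ 9 (mod 13). r = 0×13×1 + 3×3×9 ≡ 3 (mod 39)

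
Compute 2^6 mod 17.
By repeated squaring mod 17: 2^{1}≡2, 2^{2}≡4, 2^{4}≡16. Then 2^{6} = 2^{4+2} ≡ 16 × 4 ≡ 13 mod 17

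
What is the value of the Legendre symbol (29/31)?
(29/31) = 29^{15} mod 31 = -1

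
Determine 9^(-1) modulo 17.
Since 17 is prime, by Fermat 9^(-1) ≡ 9^{15} ≡ 2 mod 17. Verify: 9 × 2 = 18 ≡ 1 mod 17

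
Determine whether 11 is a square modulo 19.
By Euler's criterion: 11^{9} ≡ 1 mod 19. Since this equals 1, 11 is a QR.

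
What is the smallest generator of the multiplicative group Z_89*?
g = 3. For each prime q|88: 3^{44}≡88, 3^{8}≡64, none ≡ 1, so ord_89(3) = 88 and 3 is a primitive root.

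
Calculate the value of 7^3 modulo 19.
7^{3} = 343 ≡ 1 (mod 19)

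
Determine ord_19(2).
Powers of 2 mod 19: 2^1≡2, 2^2≡4, 2^3≡8, 2^4≡16, 2^5≡13, 2^6≡7, 2^7≡14, 2^8≡9, 2^9≡18, 2^10≡17, 2^11≡15, 2^12≡11, 2^13≡3, 2^14≡6, 2^15≡12, 2^16≡5, 2^17≡10, 2^18≡1. So the order of 2 is 18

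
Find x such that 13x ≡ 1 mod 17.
Since 17 is prime, by Fermat 13^(-1) ≡ 13^{15} ≡ 4 mod 17. Verify: 13 × 4 = 52 ≡ 1 mod 17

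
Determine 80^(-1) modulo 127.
Since 127 is prime, by Fermat 80^(-1) ≡ 80^{125} ≡ 27 (mod 127). Verify: 80 × 27 = 2160 ≡ 1 (mod 127)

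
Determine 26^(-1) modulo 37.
Since 37 is prime, by Fermat 26^(-1) ≡ 26^{35} ≡ 10 mod 37. Verify: 26 × 10 = 260 ≡ 1 mod 37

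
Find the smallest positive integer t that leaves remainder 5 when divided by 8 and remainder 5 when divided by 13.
M = 8 × 13 = 104. M₁ = 13, y₁ ≡ 5 mod 8. M₂ = 8, y₂ ≡ 5 mod 13. t = 5×13×5 + 5×8×5 ≡ 5 mod 104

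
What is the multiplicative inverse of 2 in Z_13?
Since 13 is prime, by Fermat 2^(-1) ≡ 2^{11} ≡ 7 mod 13. Verify: 2 × 7 = 14 ≡ 1 mod 13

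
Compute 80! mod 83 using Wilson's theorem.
(82)! = (80)! × (81) × (82) ≡ -1 mod 83. So (80)! ≡ -1 × [(82)(81)]^(-1) ≡ 41 mod 83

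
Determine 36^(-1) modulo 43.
Since 43 is prime, by Fermat 36^(-1) ≡ 36^{41} ≡ 6 (mod 43). Verify: 36 × 6 = 216 ≡ 1 (mod 43)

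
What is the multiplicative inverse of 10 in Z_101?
Since 101 is prime, by Fermat 10^(-1) ≡ 10^{99} ≡ 91 (mod 101). Verify: 10 × 91 = 910 ≡ 1 (mod 101)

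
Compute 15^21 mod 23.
By repeated squaring (mod 23): 15^{1}≡15, 15^{2}≡18, 15^{4}≡2, 15^{8}≡4, 15^{16}≡16. Then 15^{21} = 15^{16+4+1} ≡ 16 × 2 × 15 ≡ 20 (mod 23)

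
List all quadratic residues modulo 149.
QRs mod 149: {1, 4, 5, 6, 7, 9, 16, 17, 19, 20, 22, 24, 25, 26, 28, 29, 30, 31, 33, 35, 36, 37, 39, 42, 45, 46, 47, 49, 53, 54, 61, 63, 64, 67, 68, 69, 73, 76, 80, 81, 82, 85, 86, 88, 95, 96, 100, 102, 103, 104, 107, 110, 112, 113, 114, 116, 118, 119, 120, 121, 123, 124, 125, 127, 129, 130, 132, 133, 140, 142, 143, 144, 145, 148}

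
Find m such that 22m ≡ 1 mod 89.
Since 89 is prime, by Fermat 22^(-1) ≡ 22^{87} ≡ 85 mod 89. Verify: 22 × 85 = 1870 ≡ 1 mod 89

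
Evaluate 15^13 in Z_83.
By repeated squaring mod 83: 15^{1}≡15, 15^{2}≡59, 15^{4}≡78, 15^{8}≡25. Then 15^{13} = 15^{8+4+1} ≡ 25 × 78 × 15 ≡ 34 mod 83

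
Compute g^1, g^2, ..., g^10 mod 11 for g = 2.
2^1, 2^2, ..., 2^{10} mod 11: [2, 4, 8, 5, 10, 9, 7, 3, 6, 1]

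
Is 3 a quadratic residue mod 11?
By Euler's criterion: 3^{5} ≡ 1 (mod 11). Since this equals 1, 3 is a QR.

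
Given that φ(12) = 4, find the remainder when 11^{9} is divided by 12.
By Euler: 11^{4} ≡ 1 (mod 12) since gcd(11, 12) = 1. 9 = 2×4 + 1. So 11^{9} ≡ 11^{1} ≡ 11 (mod 12)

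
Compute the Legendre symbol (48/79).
(48/79) = 48^{39} mod 79 = -1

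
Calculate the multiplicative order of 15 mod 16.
Powers of 15 mod 16: 15^1≡15, 15^2≡1. So the order of 15 is 2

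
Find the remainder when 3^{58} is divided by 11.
By Fermat: 3^{10} ≡ 1 (mod 11). 58 = 5×10 + 8. So 3^{58} ≡ 3^{8} ≡ 5 (mod 11)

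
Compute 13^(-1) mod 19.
Since 19 is prime, by Fermat 13^(-1) ≡ 13^{17} ≡ 3 mod 19. Verify: 13 × 3 = 39 ≡ 1 mod 19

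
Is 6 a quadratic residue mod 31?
By Euler's criterion: 6^{15} ≡ 30 mod 31. Since this equals -1 (≡ 30), 6 is not a QR.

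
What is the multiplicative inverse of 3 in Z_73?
Since 73 is prime, by Fermat 3^(-1) ≡ 3^{71} ≡ 49 (mod 73). Verify: 3 × 49 = 147 ≡ 1 (mod 73)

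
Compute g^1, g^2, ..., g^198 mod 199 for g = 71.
71^1, 71^2, ..., 71^{198} mod 199: [71, 66, 109, 177, 30, 140, 189, 86, 136, 104, 21, 98, 192, 100, 135, 33, 154, 188, 15, 70, 194, 43, 68, 52, 110, 49, 96, 50, 167, 116, 77, 94, 107, 35, 97, 121, 34, 26, 55, 124, 48, 25, 183, 58, 138, 47, 153, 117, 148, 160, 17, 13, 127, 62, 24, 112, 191, 29, 69, 123, 176, 158, 74, 80, 108, 106, 163, 31, 12, 56, 195, 114, 134, 161, 88, 79, 37, 40, 54, 53, 181, 115, 6, 28, 197, 57, 67, 180, 44, 139, 118, 20, 27, 126, 190, 157, 3, 14, 198, 128, 133, 90, 22, 169, 59, 10, 113, 63, 95, 178, 101, 7, 99, 64, 166, 45, 11, 184, 129, 5, 156, 131, 147, 89, 150, 103, 149, 32, 83, 122, 105, 92, 164, 102, 78, 165, 173, 144, 75, 151, 174, 16, 141, 61, 152, 46, 82, 51, 39, 182, 186, 72, 137, 175, 87, 8, 170, 130, 76, 23, 41, 125, 119, 91, 93, 36, 168, 187, 143, 4, 85, 65, 38, 111, 120, 162, 159, 145, 146, 18, 84, 193, 171, 2, 142, 132, 19, 155, 60, 81, 179, 172, 73, 9, 42, 196, 185, 1]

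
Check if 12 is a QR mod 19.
By Euler's criterion: 12^{9} ≡ 18 mod 19. Since this equals -1 (≡ 18), 12 is not a QR.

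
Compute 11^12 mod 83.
By repeated squaring (mod 83): 11^{1}≡11, 11^{2}≡38, 11^{4}≡33, 11^{8}≡10. Then 11^{12} = 11^{8+4} ≡ 10 × 33 ≡ 81 (mod 83)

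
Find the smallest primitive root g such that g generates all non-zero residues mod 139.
g = 2. Powers: [2, 4, 8, 16, 32, 64, 128, 117, 95, 51, ...] generates all 138 non-zero residues.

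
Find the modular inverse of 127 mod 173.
Since 173 is prime, by Fermat 127^(-1) ≡ 127^{171} ≡ 94 mod 173. Verify: 127 × 94 = 11938 ≡ 1 mod 173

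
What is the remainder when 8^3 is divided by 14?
8^{3} = 512 ≡ 8 mod 14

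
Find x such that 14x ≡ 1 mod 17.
Since 17 is prime, by Fermat 14^(-1) ≡ 14^{15} ≡ 11 mod 17. Verify: 14 × 11 = 154 ≡ 1 mod 17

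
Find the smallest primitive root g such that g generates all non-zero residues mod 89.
g = 3. Powers: [3, 9, 27, 81, 65, 17, 51, 64, ...] generates all 88 non-zero residues.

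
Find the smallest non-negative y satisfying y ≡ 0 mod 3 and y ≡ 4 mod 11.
M = 3 × 11 = 33. M₁ = 11, y₁ ≡ 2 mod 3. M₂ = 3, y₂ ≡ 4 mod 11. y = 0×11×2 + 4×3×4 ≡ 15 mod 33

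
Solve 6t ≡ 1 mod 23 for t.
Since 23 is prime, by Fermat 6^(-1) ≡ 6^{21} ≡ 4 mod 23. Verify: 6 × 4 = 24 ≡ 1 mod 23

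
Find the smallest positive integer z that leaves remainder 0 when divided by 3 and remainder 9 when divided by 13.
M = 3 × 13 = 39. M₁ = 13, y₁ ≡ 1 (mod 3). M₂ = 3, y₂ ≡ 9 (mod 13). z = 0×13×1 + 9×3×9 ≡ 9 (mod 39)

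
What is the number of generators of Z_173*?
A prime p has φ(p-1) primitive roots; here φ(172) = 84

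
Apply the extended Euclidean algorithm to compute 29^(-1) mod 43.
Extended GCD: 29(3) + 43(-2) = 1. So 29^(-1) ≡ 3 (mod 43). Verify: 29 × 3 = 87 ≡ 1 (mod 43)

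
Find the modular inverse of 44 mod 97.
Since 97 is prime, by Fermat 44^(-1) ≡ 44^{95} ≡ 86 mod 97. Verify: 44 × 86 = 3784 ≡ 1 mod 97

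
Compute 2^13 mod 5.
Using Fermat: 2^{4} ≡ 1 mod 5. 13 ≡ 1 mod 4. So 2^{13} ≡ 2^{1} ≡ 2 mod 5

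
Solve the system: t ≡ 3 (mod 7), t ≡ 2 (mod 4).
M = 7 × 4 = 28. M₁ = 4, y₁ ≡ 2 (mod 7). M₂ = 7, y₂ ≡ 3 (mod 4). t = 3×4×2 + 2×7×3 ≡ 10 (mod 28)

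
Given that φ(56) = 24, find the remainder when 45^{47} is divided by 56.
By Euler: 45^{24} ≡ 1 mod 56 since gcd(45, 56) = 1. 47 = 1×24 + 23. So 45^{47} ≡ 45^{23} ≡ 5 mod 56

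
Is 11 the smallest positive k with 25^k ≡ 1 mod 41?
Powers of 25 mod 41: 25^1≡25, 25^2≡10, 25^3≡4, 25^4≡18, 25^5≡40, 25^6≡16, 25^7≡31, 25^8≡37, 25^9≡23, 25^10≡1. Already 25^10≡1, so the order is 10 < 11. No, the actual order is 10.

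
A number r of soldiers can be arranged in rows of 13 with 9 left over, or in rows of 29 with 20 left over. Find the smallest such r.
M = 13 × 29 = 377. M₁ = 29, y₁ ≡ 9 (mod 13). M₂ = 13, y₂ ≡ 9 (mod 29). r = 9×29×9 + 20×13×9 ≡ 165 (mod 377)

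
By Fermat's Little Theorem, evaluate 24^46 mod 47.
By Fermat's Little Theorem, 24^{46} ≡ 1 (mod 47) since 47 is prime and gcd(24, 47) = 1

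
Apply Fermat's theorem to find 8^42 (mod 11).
By Fermat: 8^{10} ≡ 1 (mod 11). 42 = 4×10 + 2. So 8^{42} ≡ 8^{2} ≡ 9 (mod 11)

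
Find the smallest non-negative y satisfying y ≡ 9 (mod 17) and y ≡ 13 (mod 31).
M = 17 × 31 = 527. M₁ = 31, y₁ ≡ 11 (mod 17). M₂ = 17, y₂ ≡ 11 (mod 31). y = 9×31×11 + 13×17×11 ≡ 230 (mod 527)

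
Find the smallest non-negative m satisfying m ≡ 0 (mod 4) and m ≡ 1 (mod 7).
M = 4 × 7 = 28. M₁ = 7, y₁ ≡ 3 (mod 4). M₂ = 4, y₂ ≡ 2 (mod 7). m = 0×7×3 + 1×4×2 ≡ 8 (mod 28)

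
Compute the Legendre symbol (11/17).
(11/17) = 11^{8} mod 17 = -1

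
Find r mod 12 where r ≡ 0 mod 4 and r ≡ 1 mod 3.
M = 4 × 3 = 12. M₁ = 3, y₁ ≡ 3 mod 4. M₂ = 4, y₂ ≡ 1 mod 3. r = 0×3×3 + 1×4×1 ≡ 4 mod 12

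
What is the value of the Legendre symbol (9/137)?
(9/137) = 9^{68} mod 137 = 1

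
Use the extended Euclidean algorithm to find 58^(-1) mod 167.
Extended GCD: 58(72) + 167(-25) = 1. So 58^(-1) ≡ 72 mod 167. Verify: 58 × 72 = 4176 ≡ 1 mod 167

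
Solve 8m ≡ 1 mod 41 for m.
Since 41 is prime, by Fermat 8^(-1) ≡ 8^{39} ≡ 36 mod 41. Verify: 8 × 36 = 288 ≡ 1 mod 41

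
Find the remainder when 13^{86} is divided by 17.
By Fermat: 13^{16} ≡ 1 mod 17. 86 = 5×16 + 6. So 13^{86} ≡ 13^{6} ≡ 16 mod 17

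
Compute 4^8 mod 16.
By repeated squaring (mod 16): 4^{1}≡4, 4^{2}≡0, 4^{4}≡0, 4^{8}≡0. So 4^{8} ≡ 0 (mod 16)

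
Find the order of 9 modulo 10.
Powers of 9 mod 10: 9^1≡9, 9^2≡1. So the order of 9 is 2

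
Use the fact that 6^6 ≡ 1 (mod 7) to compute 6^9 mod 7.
By Fermat: 6^{6} ≡ 1 (mod 7). So 6^{9} = 6^{6} · 6^{3} ≡ 6^{3} ≡ 6 (mod 7)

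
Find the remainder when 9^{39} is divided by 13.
By Fermat: 9^{12} ≡ 1 (mod 13). 39 = 3×12 + 3. So 9^{39} ≡ 9^{3} ≡ 1 (mod 13)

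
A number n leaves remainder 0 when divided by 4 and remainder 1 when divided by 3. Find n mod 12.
M = 4 × 3 = 12. M₁ = 3, y₁ ≡ 3 mod 4. M₂ = 4, y₂ ≡ 1 mod 3. n = 0×3×3 + 1×4×1 ≡ 4 mod 12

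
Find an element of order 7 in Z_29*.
7 has order 7 mod 29 since 7^{7} ≡ 1 mod 29 and no smaller power works.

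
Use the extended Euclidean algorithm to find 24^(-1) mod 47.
Extended GCD: 24(2) + 47(-1) = 1. So 24^(-1) ≡ 2 (mod 47). Verify: 24 × 2 = 48 ≡ 1 (mod 47)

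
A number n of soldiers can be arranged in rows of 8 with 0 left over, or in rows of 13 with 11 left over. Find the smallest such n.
M = 8 × 13 = 104. M₁ = 13, y₁ ≡ 5 mod 8. M₂ = 8, y₂ ≡ 5 mod 13. n = 0×13×5 + 11×8×5 ≡ 24 mod 104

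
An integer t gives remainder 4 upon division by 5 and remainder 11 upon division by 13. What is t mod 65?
M = 5 × 13 = 65. M₁ = 13, y₁ ≡ 2 mod 5. M₂ = 5, y₂ ≡ 8 mod 13. t = 4×13×2 + 11×5×8 ≡ 24 mod 65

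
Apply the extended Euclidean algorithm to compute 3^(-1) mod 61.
Extended GCD: 3(-20) + 61(1) = 1. So 3^(-1) ≡ -20 ≡ 41 (mod 61). Verify: 3 × 41 = 123 ≡ 1 (mod 61)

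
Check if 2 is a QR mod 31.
By Euler's criterion: 2^{15} ≡ 1 mod 31. Since this equals 1, 2 is a QR.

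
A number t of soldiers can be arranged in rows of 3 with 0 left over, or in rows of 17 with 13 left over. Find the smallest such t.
M = 3 × 17 = 51. M₁ = 17, y₁ ≡ 2 (mod 3). M₂ = 3, y₂ ≡ 6 (mod 17). t = 0×17×2 + 13×3×6 ≡ 30 (mod 51)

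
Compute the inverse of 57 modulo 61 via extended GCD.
Extended GCD: 57(15) + 61(-14) = 1. So 57^(-1) ≡ 15 mod 61. Verify: 57 × 15 = 855 ≡ 1 mod 61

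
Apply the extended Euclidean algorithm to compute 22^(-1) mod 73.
Extended GCD: 22(10) + 73(-3) = 1. So 22^(-1) ≡ 10 mod 73. Verify: 22 × 10 = 220 ≡ 1 mod 73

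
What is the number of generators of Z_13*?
A prime p has φ(p-1) primitive roots; here φ(12) = 4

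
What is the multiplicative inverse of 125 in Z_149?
Since 149 is prime, by Fermat 125^(-1) ≡ 125^{147} ≡ 31 mod 149. Verify: 125 × 31 = 3875 ≡ 1 mod 149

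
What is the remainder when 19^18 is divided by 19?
By repeated squaring (mod 19): 19^{1}≡0, 19^{2}≡0, 19^{4}≡0, 19^{8}≡0, 19^{16}≡0. Then 19^{18} = 19^{16+2} ≡ 0 × 0 ≡ 0 (mod 19)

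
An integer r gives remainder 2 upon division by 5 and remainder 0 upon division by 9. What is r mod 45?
M = 5 × 9 = 45. M₁ = 9, y₁ ≡ 4 mod 5. M₂ = 5, y₂ ≡ 2 mod 9. r = 2×9×4 + 0×5×2 ≡ 27 mod 45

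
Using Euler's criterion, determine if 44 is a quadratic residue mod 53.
By Euler's criterion: 44^{26} ≡ 1 mod 53. Since this equals 1, 44 is a QR.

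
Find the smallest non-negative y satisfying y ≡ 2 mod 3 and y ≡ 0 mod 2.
M = 3 × 2 = 6. M₁ = 2, y₁ ≡ 2 mod 3. M₂ = 3, y₂ ≡ 1 mod 2. y = 2×2×2 + 0×3×1 ≡ 2 mod 6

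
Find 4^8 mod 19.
By repeated squaring mod 19: 4^{1}≡4, 4^{2}≡16, 4^{4}≡9, 4^{8}≡5. So 4^{8} ≡ 5 mod 19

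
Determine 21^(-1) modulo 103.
Since 103 is prime, by Fermat 21^(-1) ≡ 21^{101} ≡ 54 (mod 103). Verify: 21 × 54 = 1134 ≡ 1 (mod 103)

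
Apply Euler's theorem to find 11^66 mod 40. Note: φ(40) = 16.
By Euler: 11^{16} ≡ 1 mod 40 since gcd(11, 40) = 1. 66 = 4×16 + 2. So 11^{66} ≡ 11^{2} ≡ 1 mod 40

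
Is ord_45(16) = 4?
Powers of 16 mod 45: 16^1≡16, 16^2≡31, 16^3≡1. Already 16^3≡1, so the order is 3 < 4. No, the actual order is 3.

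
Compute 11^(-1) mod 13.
Since 13 is prime, by Fermat 11^(-1) ≡ 11^{11} ≡ 6 mod 13. Verify: 11 × 6 = 66 ≡ 1 mod 13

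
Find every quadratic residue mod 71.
Squares in Z_71*: {1, 2, 3, 4, 5, 6, 8, 9, 10, 12, 15, 16, 18, 19, 20, 24, 25, 27, 29, 30, 32, 36, 37, 38, 40, 43, 45, 48, 49, 50, 54, 57, 58, 60, 64}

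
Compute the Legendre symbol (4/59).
(4/59) = 4^{29} mod 59 = 1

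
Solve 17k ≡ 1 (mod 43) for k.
Since 43 is prime, by Fermat 17^(-1) ≡ 17^{41} ≡ 38 (mod 43). Verify: 17 × 38 = 646 ≡ 1 (mod 43)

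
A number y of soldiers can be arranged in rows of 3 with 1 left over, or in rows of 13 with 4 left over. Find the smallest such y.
M = 3 × 13 = 39. M₁ = 13, y₁ ≡ 1 mod 3. M₂ = 3, y₂ ≡ 9 mod 13. y = 1×13×1 + 4×3×9 ≡ 4 mod 39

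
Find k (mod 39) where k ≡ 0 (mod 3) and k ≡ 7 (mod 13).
M = 3 × 13 = 39. M₁ = 13, y₁ ≡ 1 (mod 3). M₂ = 3, y₂ ≡ 9 (mod 13). k = 0×13×1 + 7×3×9 ≡ 33 (mod 39)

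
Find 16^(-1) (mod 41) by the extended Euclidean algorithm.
Extended GCD: 16(18) + 41(-7) = 1. So 16^(-1) ≡ 18 (mod 41). Verify: 16 × 18 = 288 ≡ 1 (mod 41)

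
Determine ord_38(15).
Powers of 15 mod 38: 15^1≡15, 15^2≡35, 15^3≡31, 15^4≡9, 15^5≡21, 15^6≡11, 15^7≡13, 15^8≡5, 15^9≡37, 15^10≡23, 15^11≡3, 15^12≡7, 15^13≡29, 15^14≡17, 15^15≡27, 15^16≡25, 15^17≡33, 15^18≡1. Order = 18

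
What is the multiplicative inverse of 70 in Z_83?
Since 83 is prime, by Fermat 70^(-1) ≡ 70^{81} ≡ 51 (mod 83). Verify: 70 × 51 = 3570 ≡ 1 (mod 83)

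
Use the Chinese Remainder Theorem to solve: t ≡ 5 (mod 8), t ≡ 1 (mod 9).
M = 8 × 9 = 72. M₁ = 9, y₁ ≡ 1 (mod 8). M₂ = 8, y₂ ≡ 8 (mod 9). t = 5×9×1 + 1×8×8 ≡ 37 (mod 72)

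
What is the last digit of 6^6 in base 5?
Using Fermat: 6^{4} ≡ 1 (mod 5). 6 ≡ 2 (mod 4). So 6^{6} ≡ 6^{2} ≡ 1 (mod 5)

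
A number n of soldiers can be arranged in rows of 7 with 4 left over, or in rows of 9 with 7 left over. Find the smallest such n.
M = 7 × 9 = 63. M₁ = 9, y₁ ≡ 4 mod 7. M₂ = 7, y₂ ≡ 4 mod 9. n = 4×9×4 + 7×7×4 ≡ 25 mod 63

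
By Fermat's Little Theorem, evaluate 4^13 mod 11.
By Fermat: 4^{10} ≡ 1 mod 11. So 4^{13} = 4^{10} · 4^{3} ≡ 4^{3} ≡ 9 mod 11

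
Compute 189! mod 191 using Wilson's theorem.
(190)! = (189)! × (190) ≡ -1 mod 191. So (189)! ≡ -1 × (190)^(-1) ≡ (-1)×(-1) = 1 mod 191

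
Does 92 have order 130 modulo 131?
92^{26} ≡ 1 mod 131 and 26 < 130, so ord_131(92) = 26 ≠ 130 and 92 is not a primitive root.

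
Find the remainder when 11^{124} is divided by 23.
By Fermat: 11^{22} ≡ 1 mod 23. 124 = 5×22 + 14. So 11^{124} ≡ 11^{14} ≡ 3 mod 23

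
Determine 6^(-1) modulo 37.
Since 37 is prime, by Fermat 6^(-1) ≡ 6^{35} ≡ 31 (mod 37). Verify: 6 × 31 = 186 ≡ 1 (mod 37)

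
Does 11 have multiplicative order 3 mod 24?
Powers of 11 mod 24: 11^1≡11, 11^2≡1. Already 11^2≡1, so the order is 2 < 3. No, the actual order is 2.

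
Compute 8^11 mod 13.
By repeated squaring (mod 13): 8^{1}≡8, 8^{2}≡12, 8^{4}≡1, 8^{8}≡1. Then 8^{11} = 8^{8+2+1} ≡ 1 × 12 × 8 ≡ 5 (mod 13)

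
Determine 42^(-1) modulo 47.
Since 47 is prime, by Fermat 42^(-1) ≡ 42^{45} ≡ 28 (mod 47). Verify: 42 × 28 = 1176 ≡ 1 (mod 47)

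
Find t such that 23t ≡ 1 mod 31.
Since 31 is prime, by Fermat 23^(-1) ≡ 23^{29} ≡ 27 mod 31. Verify: 23 × 27 = 621 ≡ 1 mod 31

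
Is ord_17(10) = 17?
Powers of 10 mod 17: 10^1≡10, 10^2≡15, 10^3≡14, 10^4≡4, 10^5≡6, 10^6≡9, 10^7≡5, 10^8≡16, 10^9≡7, 10^10≡2, 10^11≡3, 10^12≡13, 10^13≡11, 10^14≡8, 10^15≡12, 10^16≡1. Already 10^16≡1, so the order is 16 < 17. No, the actual order is 16.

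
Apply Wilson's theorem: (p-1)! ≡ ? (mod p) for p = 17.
By Wilson's theorem, (16)! ≡ -1 ≡ 16 mod 17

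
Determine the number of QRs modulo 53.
Exactly half the non-zero residues mod a prime are QRs: (53-1)/2 = 26.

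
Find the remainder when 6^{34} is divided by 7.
By Fermat: 6^{6} ≡ 1 mod 7. 34 = 5×6 + 4. So 6^{34} ≡ 6^{4} ≡ 1 mod 7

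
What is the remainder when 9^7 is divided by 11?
By repeated squaring mod 11: 9^{1}≡9, 9^{2}≡4, 9^{4}≡5. Then 9^{7} = 9^{4+2+1} ≡ 5 × 4 × 9 ≡ 4 mod 11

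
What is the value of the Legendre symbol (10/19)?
(10/19) = 10^{9} mod 19 = -1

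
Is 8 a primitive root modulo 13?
8^{4} ≡ 1 (mod 13) and 4 < 12, so ord_13(8) = 4 ≠ 12 and 8 is not a primitive root.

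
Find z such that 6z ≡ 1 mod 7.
Since 7 is prime, by Fermat 6^(-1) ≡ 6^{5} ≡ 6 mod 7. Verify: 6 × 6 = 36 ≡ 1 mod 7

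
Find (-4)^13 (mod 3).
Using Fermat: (-4)^{2} ≡ 1 (mod 3). 13 ≡ 1 (mod 2). So (-4)^{13} ≡ (-4)^{1} ≡ 2 (mod 3)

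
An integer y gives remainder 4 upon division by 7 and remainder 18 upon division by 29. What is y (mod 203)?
M = 7 × 29 = 203. M₁ = 29, y₁ ≡ 1 (mod 7). M₂ = 7, y₂ ≡ 25 (mod 29). y = 4×29×1 + 18×7×25 ≡ 18 (mod 203)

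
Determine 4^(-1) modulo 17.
Since 17 is prime, by Fermat 4^(-1) ≡ 4^{15} ≡ 13 mod 17. Verify: 4 × 13 = 52 ≡ 1 mod 17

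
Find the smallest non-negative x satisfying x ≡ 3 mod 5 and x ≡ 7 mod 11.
M = 5 × 11 = 55. M₁ = 11, y₁ ≡ 1 mod 5. M₂ = 5, y₂ ≡ 9 mod 11. x = 3×11×1 + 7×5×9 ≡ 18 mod 55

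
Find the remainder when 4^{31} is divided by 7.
By Fermat: 4^{6} ≡ 1 mod 7. 31 = 5×6 + 1. So 4^{31} ≡ 4^{1} ≡ 4 mod 7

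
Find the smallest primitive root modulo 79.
g = 3. Powers: [3, 9, 27, 2, 6, 18, 54, 4, ...] generates all 78 non-zero residues.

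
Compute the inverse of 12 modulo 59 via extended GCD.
Extended GCD: 12(5) + 59(-1) = 1. So 12^(-1) ≡ 5 mod 59. Verify: 12 × 5 = 60 ≡ 1 mod 59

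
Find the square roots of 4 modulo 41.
The square roots of 4 mod 41 are 2 and 39. Verify: 2² = 4 ≡ 4 (mod 41)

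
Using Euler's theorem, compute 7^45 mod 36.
By Euler: 7^{12} ≡ 1 mod 36 since gcd(7, 36) = 1. 45 = 3×12 + 9. So 7^{45} ≡ 7^{9} ≡ 19 mod 36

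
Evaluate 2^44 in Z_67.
By repeated squaring (mod 67): 2^{1}≡2, 2^{2}≡4, 2^{4}≡16, 2^{8}≡55, 2^{16}≡10, 2^{32}≡33. Then 2^{44} = 2^{32+8+4} ≡ 33 × 55 × 16 ≡ 29 (mod 67)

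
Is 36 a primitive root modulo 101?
36^{5} ≡ 1 (mod 101) and 5 < 100, so ord_101(36) = 5 ≠ 100 and 36 is not a primitive root.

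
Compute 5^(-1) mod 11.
Since 11 is prime, by Fermat 5^(-1) ≡ 5^{9} ≡ 9 mod 11. Verify: 5 × 9 = 45 ≡ 1 mod 11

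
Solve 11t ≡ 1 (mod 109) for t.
Since 109 is prime, by Fermat 11^(-1) ≡ 11^{107} ≡ 10 (mod 109). Verify: 11 × 10 = 110 ≡ 1 (mod 109)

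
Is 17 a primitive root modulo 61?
ord_61(17) divides 60. For each prime q|60: 17^{30}≡60, 17^{20}≡13, 17^{12}≡20, none ≡ 1. So 17 has order 60 and is a primitive root mod 61.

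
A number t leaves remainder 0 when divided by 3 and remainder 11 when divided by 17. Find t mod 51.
M = 3 × 17 = 51. M₁ = 17, y₁ ≡ 2 mod 3. M₂ = 3, y₂ ≡ 6 mod 17. t = 0×17×2 + 11×3×6 ≡ 45 mod 51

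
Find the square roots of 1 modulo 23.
The square roots of 1 mod 23 are 1 and 22. Verify: 1² = 1 ≡ 1 mod 23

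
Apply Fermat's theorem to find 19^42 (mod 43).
By Fermat's Little Theorem, 19^{42} ≡ 1 (mod 43) since 43 is prime and gcd(19, 43) = 1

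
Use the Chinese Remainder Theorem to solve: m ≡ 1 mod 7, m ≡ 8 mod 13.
M = 7 × 13 = 91. M₁ = 13, y₁ ≡ 6 mod 7. M₂ = 7, y₂ ≡ 2 mod 13. m = 1×13×6 + 8×7×2 ≡ 8 mod 91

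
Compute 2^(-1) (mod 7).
Since 7 is prime, by Fermat 2^(-1) ≡ 2^{5} ≡ 4 (mod 7). Verify: 2 × 4 = 8 ≡ 1 (mod 7)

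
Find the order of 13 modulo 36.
Powers of 13 mod 36: 13^1≡13, 13^2≡25, 13^3≡1. ord_36(13) = 3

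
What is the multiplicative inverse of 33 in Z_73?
Since 73 is prime, by Fermat 33^(-1) ≡ 33^{71} ≡ 31 (mod 73). Verify: 33 × 31 = 1023 ≡ 1 (mod 73)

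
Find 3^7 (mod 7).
Using Fermat: 3^{6} ≡ 1 (mod 7). 7 ≡ 1 (mod 6). So 3^{7} ≡ 3^{1} ≡ 3 (mod 7)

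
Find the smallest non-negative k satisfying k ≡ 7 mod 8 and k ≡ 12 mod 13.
M = 8 × 13 = 104. M₁ = 13, y₁ ≡ 5 mod 8. M₂ = 8, y₂ ≡ 5 mod 13. k = 7×13×5 + 12×8×5 ≡ 103 mod 104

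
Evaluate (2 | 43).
(2/43) = 2^{21} mod 43 = -1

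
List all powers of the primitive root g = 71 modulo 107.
71^1, 71^2, ..., 71^{106} mod 107: [71, 12, 103, 37, 59, 16, 66, 85, 43, 57, 88, 42, 93, 76, 46, 56, 17, 30, 97, 39, 94, 40, 58, 52, 54, 89, 6, 105, 72, 83, 8, 33, 96, 75, 82, 44, 21, 100, 38, 23, 28, 62, 15, 102, 73, 47, 20, 29, 26, 27, 98, 3, 106, 36, 95, 4, 70, 48, 91, 41, 22, 64, 50, 19, 65, 14, 31, 61, 51, 90, 77, 10, 68, 13, 67, 49, 55, 53, 18, 101, 2, 35, 24, 99, 74, 11, 32, 25, 63, 86, 7, 69, 84, 79, 45, 92, 5, 34, 60, 87, 78, 81, 80, 9, 104, 1]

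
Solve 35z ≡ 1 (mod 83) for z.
Since 83 is prime, by Fermat 35^(-1) ≡ 35^{81} ≡ 19 (mod 83). Verify: 35 × 19 = 665 ≡ 1 (mod 83)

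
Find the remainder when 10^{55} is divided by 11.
By Fermat: 10^{10} ≡ 1 mod 11. 55 = 5×10 + 5. So 10^{55} ≡ 10^{5} ≡ 10 mod 11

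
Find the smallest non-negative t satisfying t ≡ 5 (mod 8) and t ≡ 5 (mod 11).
M = 8 × 11 = 88. M₁ = 11, y₁ ≡ 3 (mod 8). M₂ = 8, y₂ ≡ 7 (mod 11). t = 5×11×3 + 5×8×7 ≡ 5 (mod 88)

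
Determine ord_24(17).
Powers of 17 mod 24: 17^1≡17, 17^2≡1. Order = 2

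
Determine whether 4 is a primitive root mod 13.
4^{6} ≡ 1 mod 13 and 6 < 12, so ord_13(4) = 6 ≠ 12 and 4 is not a primitive root.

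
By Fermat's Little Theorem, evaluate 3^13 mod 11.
By Fermat: 3^{10} ≡ 1 mod 11. So 3^{13} = 3^{10} · 3^{3} ≡ 3^{3} ≡ 5 mod 11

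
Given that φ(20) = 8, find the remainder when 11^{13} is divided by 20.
By Euler: 11^{8} ≡ 1 (mod 20) since gcd(11, 20) = 1. 13 = 1×8 + 5. So 11^{13} ≡ 11^{5} ≡ 11 (mod 20)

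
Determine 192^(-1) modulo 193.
Since 193 is prime, by Fermat 192^(-1) ≡ 192^{191} ≡ 192 mod 193. Verify: 192 × 192 = 36864 ≡ 1 mod 193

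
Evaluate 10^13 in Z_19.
By repeated squaring (mod 19): 10^{1}≡10, 10^{2}≡5, 10^{4}≡6, 10^{8}≡17. Then 10^{13} = 10^{8+4+1} ≡ 17 × 6 × 10 ≡ 13 (mod 19)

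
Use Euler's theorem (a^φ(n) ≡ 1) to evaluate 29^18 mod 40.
By Euler: 29^{16} ≡ 1 mod 40 since gcd(29, 40) = 1. 18 = 1×16 + 2. So 29^{18} ≡ 29^{2} ≡ 1 mod 40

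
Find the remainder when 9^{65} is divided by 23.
By Fermat: 9^{22} ≡ 1 mod 23. 65 = 2×22 + 21. So 9^{65} ≡ 9^{21} ≡ 18 mod 23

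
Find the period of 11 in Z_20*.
Powers of 11 mod 20: 11^1≡11, 11^2≡1. So the order of 11 is 2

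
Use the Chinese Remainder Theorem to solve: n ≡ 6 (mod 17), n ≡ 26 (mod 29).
M = 17 × 29 = 493. M₁ = 29, y₁ ≡ 10 (mod 17). M₂ = 17, y₂ ≡ 12 (mod 29). n = 6×29×10 + 26×17×12 ≡ 142 (mod 493)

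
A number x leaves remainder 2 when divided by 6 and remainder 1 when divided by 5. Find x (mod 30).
M = 6 × 5 = 30. M₁ = 5, y₁ ≡ 5 (mod 6). M₂ = 6, y₂ ≡ 1 (mod 5). x = 2×5×5 + 1×6×1 ≡ 26 (mod 30)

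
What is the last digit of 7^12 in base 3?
Using Fermat: 7^{2} ≡ 1 (mod 3). 12 ≡ 0 (mod 2). So 7^{12} ≡ 7^{0} ≡ 1 (mod 3)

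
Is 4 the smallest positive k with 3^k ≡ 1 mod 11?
Powers of 3 mod 11: 3^1≡3, 3^2≡9, 3^3≡5, 3^4≡4, 3^5≡1. 3^4≡4≢1, so ord ≠ 4. No, the actual order is 5.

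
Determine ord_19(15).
Powers of 15 mod 19: 15^1≡15, 15^2≡16, 15^3≡12, 15^4≡9, 15^5≡2, 15^6≡11, 15^7≡13, 15^8≡5, 15^9≡18, 15^10≡4, 15^11≡3, 15^12≡7, 15^13≡10, 15^14≡17, 15^15≡8, 15^16≡6, 15^17≡14, 15^18≡1. ord_19(15) = 18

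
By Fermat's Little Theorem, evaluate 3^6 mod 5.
By Fermat: 3^{4} ≡ 1 (mod 5). So 3^{6} = 3^{4} · 3^{2} ≡ 3^{2} ≡ 4 (mod 5)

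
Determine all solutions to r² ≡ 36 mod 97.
The square roots of 36 mod 97 are 91 and 6. Verify: 91² = 8281 ≡ 36 mod 97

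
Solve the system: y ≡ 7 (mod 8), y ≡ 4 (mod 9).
M = 8 × 9 = 72. M₁ = 9, y₁ ≡ 1 (mod 8). M₂ = 8, y₂ ≡ 8 (mod 9). y = 7×9×1 + 4×8×8 ≡ 31 (mod 72)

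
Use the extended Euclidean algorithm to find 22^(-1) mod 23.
Extended GCD: 22(-1) + 23(1) = 1. So 22^(-1) ≡ -1 ≡ 22 mod 23. Verify: 22 × 22 = 484 ≡ 1 mod 23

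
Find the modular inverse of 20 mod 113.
Since 113 is prime, by Fermat 20^(-1) ≡ 20^{111} ≡ 17 mod 113. Verify: 20 × 17 = 340 ≡ 1 mod 113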